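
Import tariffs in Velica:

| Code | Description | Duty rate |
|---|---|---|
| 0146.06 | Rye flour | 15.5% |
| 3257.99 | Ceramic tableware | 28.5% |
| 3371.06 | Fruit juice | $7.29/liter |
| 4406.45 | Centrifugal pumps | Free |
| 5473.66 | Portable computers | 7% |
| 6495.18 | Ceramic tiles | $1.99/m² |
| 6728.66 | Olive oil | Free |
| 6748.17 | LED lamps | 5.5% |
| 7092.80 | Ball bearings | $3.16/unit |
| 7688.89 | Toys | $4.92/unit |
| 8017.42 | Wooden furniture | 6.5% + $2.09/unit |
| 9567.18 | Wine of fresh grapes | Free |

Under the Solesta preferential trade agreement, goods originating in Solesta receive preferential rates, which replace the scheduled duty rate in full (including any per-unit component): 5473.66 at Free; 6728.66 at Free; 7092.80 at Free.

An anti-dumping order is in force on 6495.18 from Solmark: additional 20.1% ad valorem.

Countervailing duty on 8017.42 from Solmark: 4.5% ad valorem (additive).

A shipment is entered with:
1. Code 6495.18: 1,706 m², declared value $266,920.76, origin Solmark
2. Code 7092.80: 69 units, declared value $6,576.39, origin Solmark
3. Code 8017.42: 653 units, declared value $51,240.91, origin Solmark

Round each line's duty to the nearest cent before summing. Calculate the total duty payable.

Line 1 (6495.18, Solmark, 1,706 m², $266,920.76):
Base rate for 6495.18 is $1.99/m².
Additional duty on 6495.18 from Solmark: +20.1% ad valorem. Applied ad valorem rate = 20.1%.
Duty = $266,920.76 × 20.1% + 1,706 × $1.99 = $57,046.01.
Line 2 (7092.80, Solmark, 69 units, $6,576.39):
Base rate for 7092.80 is $3.16/unit.
7092.80 has an FTA preferential rate, but origin Solmark is not Solesta; base rate stands.
Duty = 69 × $3.16 = $218.04.
Line 3 (8017.42, Solmark, 653 units, $51,240.91):
Base rate for 8017.42 is 6.5% + $2.09/unit.
Additional duty on 8017.42 from Solmark: +4.5%. Applied ad valorem rate: 6.5% + 4.5% = 11%.
Duty = $51,240.91 × 11% + 653 × $2.09 = $7,001.27.
Total = $57,046.01 + $218.04 + $7,001.27 = $64,265.32.

$64,265.32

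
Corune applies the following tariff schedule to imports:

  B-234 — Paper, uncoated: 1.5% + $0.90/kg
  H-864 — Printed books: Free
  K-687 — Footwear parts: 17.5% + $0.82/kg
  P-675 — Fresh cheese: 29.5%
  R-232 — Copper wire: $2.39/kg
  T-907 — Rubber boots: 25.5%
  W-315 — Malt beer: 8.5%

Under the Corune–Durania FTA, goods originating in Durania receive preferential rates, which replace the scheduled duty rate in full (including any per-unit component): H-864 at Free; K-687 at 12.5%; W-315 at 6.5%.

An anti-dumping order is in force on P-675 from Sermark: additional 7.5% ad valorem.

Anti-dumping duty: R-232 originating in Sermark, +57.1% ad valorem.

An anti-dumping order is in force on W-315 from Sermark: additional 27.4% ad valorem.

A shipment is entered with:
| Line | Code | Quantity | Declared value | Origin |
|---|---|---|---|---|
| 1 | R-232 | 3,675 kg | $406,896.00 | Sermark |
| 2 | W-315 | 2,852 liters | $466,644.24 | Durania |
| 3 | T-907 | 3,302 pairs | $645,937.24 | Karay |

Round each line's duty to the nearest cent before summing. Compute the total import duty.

Line 1 (R-232, Sermark, 3,675 kg, $406,896.00):
Base rate for R-232 is $2.39/kg.
Additional duty on R-232 from Sermark: +57.1% ad valorem. Applied ad valorem rate = 57.1%.
Duty = $406,896.00 × 57.1% + 3,675 × $2.39 = $241,120.87.
Line 2 (W-315, Durania, 2,852 liters, $466,644.24):
Base rate for W-315 is 8.5%.
Origin Durania qualifies under the Corune–Durania agreement and W-315 is covered: preferential rate 6.5% applies instead.
The additional-duty order on W-315 targets Sermark, not Durania; it does not apply.
Duty = $466,644.24 × 6.5% = $30,331.88.
Line 3 (T-907, Karay, 3,302 pairs, $645,937.24):
Base rate for T-907 is 25.5%.
Duty = $645,937.24 × 25.5% = $164,714.00.
Total = $241,120.87 + $30,331.88 + $164,714.00 = $436,166.75.

$436,166.75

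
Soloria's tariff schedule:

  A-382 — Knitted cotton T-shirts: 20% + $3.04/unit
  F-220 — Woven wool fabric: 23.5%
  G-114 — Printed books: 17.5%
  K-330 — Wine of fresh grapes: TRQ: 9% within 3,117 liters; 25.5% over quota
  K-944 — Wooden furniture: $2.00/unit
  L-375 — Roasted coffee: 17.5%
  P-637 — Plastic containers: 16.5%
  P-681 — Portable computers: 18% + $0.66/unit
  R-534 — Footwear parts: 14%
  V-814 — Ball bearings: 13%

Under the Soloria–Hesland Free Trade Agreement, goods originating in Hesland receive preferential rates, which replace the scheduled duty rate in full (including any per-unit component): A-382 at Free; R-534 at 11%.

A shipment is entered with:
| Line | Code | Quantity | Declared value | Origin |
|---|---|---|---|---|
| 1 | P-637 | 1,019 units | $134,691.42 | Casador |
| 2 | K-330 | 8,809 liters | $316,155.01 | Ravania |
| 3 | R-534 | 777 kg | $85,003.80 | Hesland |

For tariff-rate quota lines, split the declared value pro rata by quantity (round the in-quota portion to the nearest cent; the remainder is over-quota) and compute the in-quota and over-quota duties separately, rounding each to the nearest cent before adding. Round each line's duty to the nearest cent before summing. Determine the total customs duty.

$93,735.62

Line 1 (P-637, Casador, 1,019 units, $134,691.42):
Base rate for P-637 is 16.5%.
Duty = $134,691.42 × 16.5% = $22,224.08.
Line 2 (K-330, Ravania, 8,809 liters, $316,155.01):
Code K-330 is under a tariff-rate quota (threshold 3,117 liters). In-quota: 3,117 liters at 9%; over-quota: 5,692 liters at 25.5%.
Pro-rata value split: in-quota = $316,155.01 × 3,117/8,809 = $111,869.13; over-quota = $316,155.01 − $111,869.13 = $204,285.88.
In-quota duty = $111,869.13 × 9% = $10,068.22. Over-quota duty = $204,285.88 × 25.5% = $52,092.90.
Line duty = $10,068.22 + $52,092.90 = $62,161.12.
Line 3 (R-534, Hesland, 777 kg, $85,003.80):
Base rate for R-534 is 14%.
Origin Hesland qualifies under the Soloria–Hesland agreement and R-534 is covered: preferential rate 11% applies instead.
Duty = $85,003.80 × 11% = $9,350.42.
Total = $22,224.08 + $62,161.12 + $9,350.42 = $93,735.62.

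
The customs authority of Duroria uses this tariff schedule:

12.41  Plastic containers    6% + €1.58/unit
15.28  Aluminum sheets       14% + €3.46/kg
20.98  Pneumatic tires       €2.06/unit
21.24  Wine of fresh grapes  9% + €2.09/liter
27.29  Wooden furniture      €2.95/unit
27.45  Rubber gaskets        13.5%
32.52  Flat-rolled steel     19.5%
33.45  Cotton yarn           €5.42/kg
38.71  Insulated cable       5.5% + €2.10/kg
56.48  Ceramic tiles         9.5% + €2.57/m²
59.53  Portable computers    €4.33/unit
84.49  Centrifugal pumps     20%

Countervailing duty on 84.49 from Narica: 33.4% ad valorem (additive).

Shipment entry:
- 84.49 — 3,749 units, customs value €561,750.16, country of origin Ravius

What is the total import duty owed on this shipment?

€112,350.03

Line 1 (84.49, Ravius, 3,749 units, €561,750.16):
Base rate for 84.49 is 20%.
The additional-duty order on 84.49 targets Narica, not Ravius; it does not apply.
Duty = €561,750.16 × 20% = €112,350.03.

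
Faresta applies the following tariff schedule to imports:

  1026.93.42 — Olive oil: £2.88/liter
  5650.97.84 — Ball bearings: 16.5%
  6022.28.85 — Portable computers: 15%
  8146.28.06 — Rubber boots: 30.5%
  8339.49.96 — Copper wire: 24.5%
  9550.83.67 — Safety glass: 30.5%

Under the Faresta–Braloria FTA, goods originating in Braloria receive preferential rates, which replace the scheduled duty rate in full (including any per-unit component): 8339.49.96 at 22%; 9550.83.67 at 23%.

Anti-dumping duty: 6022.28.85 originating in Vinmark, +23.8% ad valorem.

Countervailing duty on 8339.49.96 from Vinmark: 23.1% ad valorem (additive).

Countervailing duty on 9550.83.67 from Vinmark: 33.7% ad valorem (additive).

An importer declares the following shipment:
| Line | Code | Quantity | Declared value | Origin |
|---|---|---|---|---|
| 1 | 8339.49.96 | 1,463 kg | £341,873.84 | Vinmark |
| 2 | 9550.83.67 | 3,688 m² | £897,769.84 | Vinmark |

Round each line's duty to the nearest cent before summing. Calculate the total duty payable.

£739,100.19

Line 1 (8339.49.96, Vinmark, 1,463 kg, £341,873.84):
Base rate for 8339.49.96 is 24.5%.
8339.49.96 has an FTA preferential rate, but origin Vinmark is not Braloria; base rate stands.
Additional duty on 8339.49.96 from Vinmark: +23.1%. Applied ad valorem rate: 24.5% + 23.1% = 47.6%.
Duty = £341,873.84 × 47.6% = £162,731.95.
Line 2 (9550.83.67, Vinmark, 3,688 m², £897,769.84):
Base rate for 9550.83.67 is 30.5%.
9550.83.67 has an FTA preferential rate, but origin Vinmark is not Braloria; base rate stands.
Additional duty on 9550.83.67 from Vinmark: +33.7%. Applied ad valorem rate: 30.5% + 33.7% = 64.2%.
Duty = £897,769.84 × 64.2% = £576,368.24.
Total = £162,731.95 + £576,368.24 = £739,100.19.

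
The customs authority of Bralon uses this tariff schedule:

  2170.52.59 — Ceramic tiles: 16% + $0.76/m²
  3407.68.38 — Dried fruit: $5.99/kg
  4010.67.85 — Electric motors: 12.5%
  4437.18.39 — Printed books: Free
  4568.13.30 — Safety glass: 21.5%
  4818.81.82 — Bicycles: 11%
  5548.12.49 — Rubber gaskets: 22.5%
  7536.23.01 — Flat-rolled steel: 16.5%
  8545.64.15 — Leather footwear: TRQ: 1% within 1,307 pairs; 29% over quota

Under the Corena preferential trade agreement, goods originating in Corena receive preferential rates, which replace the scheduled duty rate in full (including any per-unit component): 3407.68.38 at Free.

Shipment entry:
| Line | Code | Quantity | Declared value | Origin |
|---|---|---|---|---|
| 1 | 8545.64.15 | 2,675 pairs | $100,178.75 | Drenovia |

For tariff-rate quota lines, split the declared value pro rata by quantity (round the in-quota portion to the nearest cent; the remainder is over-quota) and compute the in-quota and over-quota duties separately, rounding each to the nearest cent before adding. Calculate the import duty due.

$15,346.63

Line 1 (8545.64.15, Drenovia, 2,675 pairs, $100,178.75):
Code 8545.64.15 is under a tariff-rate quota (threshold 1,307 pairs). In-quota: 1,307 pairs at 1%; over-quota: 1,368 pairs at 29%.
Pro-rata value split: in-quota = $100,178.75 × 1,307/2,675 = $48,947.15; over-quota = $100,178.75 − $48,947.15 = $51,231.60.
In-quota duty = $48,947.15 × 1% = $489.47. Over-quota duty = $51,231.60 × 29% = $14,857.16.
Line duty = $489.47 + $14,857.16 = $15,346.63.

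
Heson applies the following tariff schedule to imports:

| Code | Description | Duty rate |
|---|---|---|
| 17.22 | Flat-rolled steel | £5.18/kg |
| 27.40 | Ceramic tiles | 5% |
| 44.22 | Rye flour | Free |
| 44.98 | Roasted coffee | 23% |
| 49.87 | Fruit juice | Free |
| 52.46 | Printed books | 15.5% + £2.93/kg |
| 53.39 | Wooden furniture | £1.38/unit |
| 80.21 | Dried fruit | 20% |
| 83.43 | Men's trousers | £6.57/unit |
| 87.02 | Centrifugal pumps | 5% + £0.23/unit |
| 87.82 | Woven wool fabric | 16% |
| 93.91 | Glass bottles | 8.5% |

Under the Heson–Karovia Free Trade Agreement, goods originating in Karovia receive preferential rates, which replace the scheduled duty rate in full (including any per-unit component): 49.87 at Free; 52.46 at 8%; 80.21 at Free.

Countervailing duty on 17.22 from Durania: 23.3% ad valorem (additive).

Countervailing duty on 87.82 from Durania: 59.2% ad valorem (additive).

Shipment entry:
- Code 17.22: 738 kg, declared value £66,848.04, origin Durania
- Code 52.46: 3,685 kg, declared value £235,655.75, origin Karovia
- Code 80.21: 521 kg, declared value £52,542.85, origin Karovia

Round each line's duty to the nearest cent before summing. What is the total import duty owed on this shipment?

Line 1 (17.22, Durania, 738 kg, £66,848.04):
Base rate for 17.22 is £5.18/kg.
Additional duty on 17.22 from Durania: +23.3% ad valorem. Applied ad valorem rate = 23.3%.
Duty = £66,848.04 × 23.3% + 738 × £5.18 = £19,398.43.
Line 2 (52.46, Karovia, 3,685 kg, £235,655.75):
Base rate for 52.46 is 15.5% + £2.93/kg.
Origin Karovia qualifies under the Heson–Karovia agreement and 52.46 is covered: preferential rate 8% applies instead.
Duty = £235,655.75 × 8% = £18,852.46.
Line 3 (80.21, Karovia, 521 kg, £52,542.85):
Base rate for 80.21 is 20%.
Origin Karovia qualifies under the Heson–Karovia agreement and 80.21 is covered: preferential rate Free applies instead.
Duty = £52,542.85 × 0% = £0.00.
Total = £19,398.43 + £18,852.46 + £0.00 = £38,250.89.

£38,250.89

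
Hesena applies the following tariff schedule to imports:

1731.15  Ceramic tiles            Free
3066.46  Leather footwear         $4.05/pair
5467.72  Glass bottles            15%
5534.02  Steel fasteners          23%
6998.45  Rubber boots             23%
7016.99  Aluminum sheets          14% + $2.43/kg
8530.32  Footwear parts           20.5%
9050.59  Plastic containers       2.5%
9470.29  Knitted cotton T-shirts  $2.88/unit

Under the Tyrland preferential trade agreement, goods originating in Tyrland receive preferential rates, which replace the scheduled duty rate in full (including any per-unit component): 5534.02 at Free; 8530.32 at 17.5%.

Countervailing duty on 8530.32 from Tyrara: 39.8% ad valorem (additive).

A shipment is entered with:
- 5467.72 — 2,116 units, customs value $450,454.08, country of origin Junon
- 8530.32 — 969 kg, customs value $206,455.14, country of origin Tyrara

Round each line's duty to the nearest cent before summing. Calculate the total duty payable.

Line 1 (5467.72, Junon, 2,116 units, $450,454.08):
Base rate for 5467.72 is 15%.
Duty = $450,454.08 × 15% = $67,568.11.
Line 2 (8530.32, Tyrara, 969 kg, $206,455.14):
Base rate for 8530.32 is 20.5%.
8530.32 has an FTA preferential rate, but origin Tyrara is not Tyrland; base rate stands.
Additional duty on 8530.32 from Tyrara: +39.8%. Applied ad valorem rate: 20.5% + 39.8% = 60.3%.
Duty = $206,455.14 × 60.3% = $124,492.45.
Total = $67,568.11 + $124,492.45 = $192,060.56.

$192,060.56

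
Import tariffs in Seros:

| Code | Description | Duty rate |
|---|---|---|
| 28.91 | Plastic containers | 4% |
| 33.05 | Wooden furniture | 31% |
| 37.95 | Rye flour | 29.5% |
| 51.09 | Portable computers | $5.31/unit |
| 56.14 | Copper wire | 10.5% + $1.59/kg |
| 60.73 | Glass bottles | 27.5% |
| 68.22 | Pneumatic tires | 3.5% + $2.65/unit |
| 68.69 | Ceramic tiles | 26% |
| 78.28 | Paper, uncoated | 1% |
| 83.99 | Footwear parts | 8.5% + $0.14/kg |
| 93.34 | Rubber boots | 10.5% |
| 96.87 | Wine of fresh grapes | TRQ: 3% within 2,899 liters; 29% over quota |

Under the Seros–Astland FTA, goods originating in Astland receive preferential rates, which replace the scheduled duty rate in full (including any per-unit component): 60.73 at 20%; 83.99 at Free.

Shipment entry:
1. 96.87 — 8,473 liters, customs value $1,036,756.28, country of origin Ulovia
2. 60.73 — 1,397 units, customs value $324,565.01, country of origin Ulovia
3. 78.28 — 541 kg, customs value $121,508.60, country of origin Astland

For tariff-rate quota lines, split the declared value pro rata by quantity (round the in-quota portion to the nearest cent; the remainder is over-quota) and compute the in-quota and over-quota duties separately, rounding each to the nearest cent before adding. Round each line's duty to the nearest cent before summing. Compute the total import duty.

Line 1 (96.87, Ulovia, 8,473 liters, $1,036,756.28):
Code 96.87 is under a tariff-rate quota (threshold 2,899 liters). In-quota: 2,899 liters at 3%; over-quota: 5,574 liters at 29%.
Pro-rata value split: in-quota = $1,036,756.28 × 2,899/8,473 = $354,721.64; over-quota = $1,036,756.28 − $354,721.64 = $682,034.64.
In-quota duty = $354,721.64 × 3% = $10,641.65. Over-quota duty = $682,034.64 × 29% = $197,790.05.
Line duty = $10,641.65 + $197,790.05 = $208,431.70.
Line 2 (60.73, Ulovia, 1,397 units, $324,565.01):
Base rate for 60.73 is 27.5%.
60.73 has an FTA preferential rate, but origin Ulovia is not Astland; base rate stands.
Duty = $324,565.01 × 27.5% = $89,255.38.
Line 3 (78.28, Astland, 541 kg, $121,508.60):
Base rate for 78.28 is 1%.
Origin Astland is the FTA partner but 78.28 is not on the preference list; base rate stands.
Duty = $121,508.60 × 1% = $1,215.09.
Total = $208,431.70 + $89,255.38 + $1,215.09 = $298,902.17.

$298,902.17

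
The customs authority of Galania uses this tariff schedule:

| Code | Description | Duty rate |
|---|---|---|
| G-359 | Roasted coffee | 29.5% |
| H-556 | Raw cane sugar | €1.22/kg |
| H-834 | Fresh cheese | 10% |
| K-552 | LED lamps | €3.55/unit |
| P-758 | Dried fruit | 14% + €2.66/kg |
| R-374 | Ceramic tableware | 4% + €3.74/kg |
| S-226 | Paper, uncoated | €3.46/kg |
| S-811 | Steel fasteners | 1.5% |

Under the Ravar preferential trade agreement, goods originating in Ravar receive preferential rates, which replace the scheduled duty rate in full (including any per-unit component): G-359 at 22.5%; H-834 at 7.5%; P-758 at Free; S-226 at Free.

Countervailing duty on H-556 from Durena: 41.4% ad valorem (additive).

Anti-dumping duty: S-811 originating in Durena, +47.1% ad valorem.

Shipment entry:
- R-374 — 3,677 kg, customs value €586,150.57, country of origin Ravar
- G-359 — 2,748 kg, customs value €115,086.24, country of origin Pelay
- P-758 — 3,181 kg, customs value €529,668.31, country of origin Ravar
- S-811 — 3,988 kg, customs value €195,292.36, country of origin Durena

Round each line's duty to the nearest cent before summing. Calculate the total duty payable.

€166,060.53

Line 1 (R-374, Ravar, 3,677 kg, €586,150.57):
Base rate for R-374 is 4% + €3.74/kg.
Origin Ravar is the FTA partner but R-374 is not on the preference list; base rate stands.
Duty = €586,150.57 × 4% + 3,677 × €3.74 = €37,198.00.
Line 2 (G-359, Pelay, 2,748 kg, €115,086.24):
Base rate for G-359 is 29.5%.
G-359 has an FTA preferential rate, but origin Pelay is not Ravar; base rate stands.
Duty = €115,086.24 × 29.5% = €33,950.44.
Line 3 (P-758, Ravar, 3,181 kg, €529,668.31):
Base rate for P-758 is 14% + €2.66/kg.
Origin Ravar qualifies under the Galania–Ravar agreement and P-758 is covered: preferential rate Free applies instead.
Duty = €529,668.31 × 0% = €0.00.
Line 4 (S-811, Durena, 3,988 kg, €195,292.36):
Base rate for S-811 is 1.5%.
Additional duty on S-811 from Durena: +47.1%. Applied ad valorem rate: 1.5% + 47.1% = 48.6%.
Duty = €195,292.36 × 48.6% = €94,912.09.
Total = €37,198.00 + €33,950.44 + €0.00 + €94,912.09 = €166,060.53.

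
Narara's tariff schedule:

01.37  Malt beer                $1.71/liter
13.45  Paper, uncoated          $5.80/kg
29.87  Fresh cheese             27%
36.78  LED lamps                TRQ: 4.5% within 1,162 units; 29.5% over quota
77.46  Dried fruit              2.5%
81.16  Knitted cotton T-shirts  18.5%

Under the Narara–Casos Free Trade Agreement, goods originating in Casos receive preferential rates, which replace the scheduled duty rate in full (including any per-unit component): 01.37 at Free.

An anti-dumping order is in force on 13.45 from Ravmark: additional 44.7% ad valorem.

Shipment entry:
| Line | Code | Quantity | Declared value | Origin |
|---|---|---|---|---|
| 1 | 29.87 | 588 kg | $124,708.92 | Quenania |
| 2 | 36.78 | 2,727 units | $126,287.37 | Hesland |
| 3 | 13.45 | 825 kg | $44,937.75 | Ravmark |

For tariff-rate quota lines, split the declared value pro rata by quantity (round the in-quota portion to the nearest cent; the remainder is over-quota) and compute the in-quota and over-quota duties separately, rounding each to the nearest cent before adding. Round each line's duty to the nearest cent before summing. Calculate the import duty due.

$82,345.30

Line 1 (29.87, Quenania, 588 kg, $124,708.92):
Base rate for 29.87 is 27%.
Duty = $124,708.92 × 27% = $33,671.41.
Line 2 (36.78, Hesland, 2,727 units, $126,287.37):
Code 36.78 is under a tariff-rate quota (threshold 1,162 units). In-quota: 1,162 units at 4.5%; over-quota: 1,565 units at 29.5%.
Pro-rata value split: in-quota = $126,287.37 × 1,162/2,727 = $53,812.22; over-quota = $126,287.37 − $53,812.22 = $72,475.15.
In-quota duty = $53,812.22 × 4.5% = $2,421.55. Over-quota duty = $72,475.15 × 29.5% = $21,380.17.
Line duty = $2,421.55 + $21,380.17 = $23,801.72.
Line 3 (13.45, Ravmark, 825 kg, $44,937.75):
Base rate for 13.45 is $5.80/kg.
Additional duty on 13.45 from Ravmark: +44.7% ad valorem. Applied ad valorem rate = 44.7%.
Duty = $44,937.75 × 44.7% + 825 × $5.80 = $24,872.17.
Total = $33,671.41 + $23,801.72 + $24,872.17 = $82,345.30.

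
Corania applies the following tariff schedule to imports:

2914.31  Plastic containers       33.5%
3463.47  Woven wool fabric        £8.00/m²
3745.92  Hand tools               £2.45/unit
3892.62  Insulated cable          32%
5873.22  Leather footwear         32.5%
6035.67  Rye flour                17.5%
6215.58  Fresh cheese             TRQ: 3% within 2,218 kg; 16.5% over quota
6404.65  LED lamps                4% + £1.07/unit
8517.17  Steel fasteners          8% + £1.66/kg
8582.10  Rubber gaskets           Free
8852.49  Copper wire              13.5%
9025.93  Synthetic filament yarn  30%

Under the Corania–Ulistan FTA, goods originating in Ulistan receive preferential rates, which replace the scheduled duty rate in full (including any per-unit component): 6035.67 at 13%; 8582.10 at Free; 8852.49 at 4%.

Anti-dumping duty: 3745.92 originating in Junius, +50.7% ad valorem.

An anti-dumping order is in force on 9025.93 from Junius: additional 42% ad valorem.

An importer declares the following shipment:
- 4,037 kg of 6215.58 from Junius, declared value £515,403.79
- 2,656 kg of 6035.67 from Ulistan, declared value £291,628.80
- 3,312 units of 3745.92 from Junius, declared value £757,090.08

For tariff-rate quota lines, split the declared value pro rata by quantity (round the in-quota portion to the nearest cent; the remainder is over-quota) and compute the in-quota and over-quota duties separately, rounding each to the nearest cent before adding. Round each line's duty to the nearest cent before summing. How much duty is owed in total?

Line 1 (6215.58, Junius, 4,037 kg, £515,403.79):
Code 6215.58 is under a tariff-rate quota (threshold 2,218 kg). In-quota: 2,218 kg at 3%; over-quota: 1,819 kg at 16.5%.
Pro-rata value split: in-quota = £515,403.79 × 2,218/4,037 = £283,172.06; over-quota = £515,403.79 − £283,172.06 = £232,231.73.
In-quota duty = £283,172.06 × 3% = £8,495.16. Over-quota duty = £232,231.73 × 16.5% = £38,318.24.
Line duty = £8,495.16 + £38,318.24 = £46,813.40.
Line 2 (6035.67, Ulistan, 2,656 kg, £291,628.80):
Base rate for 6035.67 is 17.5%.
Origin Ulistan qualifies under the Corania–Ulistan agreement and 6035.67 is covered: preferential rate 13% applies instead.
Duty = £291,628.80 × 13% = £37,911.74.
Line 3 (3745.92, Junius, 3,312 units, £757,090.08):
Base rate for 3745.92 is £2.45/unit.
Additional duty on 3745.92 from Junius: +50.7% ad valorem. Applied ad valorem rate = 50.7%.
Duty = £757,090.08 × 50.7% + 3,312 × £2.45 = £391,959.07.
Total = £46,813.40 + £37,911.74 + £391,959.07 = £476,684.21.

£476,684.21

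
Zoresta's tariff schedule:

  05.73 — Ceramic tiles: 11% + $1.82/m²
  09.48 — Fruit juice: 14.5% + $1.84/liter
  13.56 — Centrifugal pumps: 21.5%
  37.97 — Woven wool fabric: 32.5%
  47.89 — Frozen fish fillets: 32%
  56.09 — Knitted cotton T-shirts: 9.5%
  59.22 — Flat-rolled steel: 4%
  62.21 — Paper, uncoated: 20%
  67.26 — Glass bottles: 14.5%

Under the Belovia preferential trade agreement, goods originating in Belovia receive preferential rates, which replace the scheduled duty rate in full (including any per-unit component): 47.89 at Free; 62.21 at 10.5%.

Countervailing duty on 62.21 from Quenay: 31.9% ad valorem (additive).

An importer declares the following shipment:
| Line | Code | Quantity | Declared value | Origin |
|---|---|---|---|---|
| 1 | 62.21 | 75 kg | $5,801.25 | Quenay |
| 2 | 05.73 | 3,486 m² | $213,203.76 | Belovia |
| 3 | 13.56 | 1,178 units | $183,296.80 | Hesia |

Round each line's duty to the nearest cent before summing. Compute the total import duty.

$72,216.59

Line 1 (62.21, Quenay, 75 kg, $5,801.25):
Base rate for 62.21 is 20%.
62.21 has an FTA preferential rate, but origin Quenay is not Belovia; base rate stands.
Additional duty on 62.21 from Quenay: +31.9%. Applied ad valorem rate: 20% + 31.9% = 51.9%.
Duty = $5,801.25 × 51.9% = $3,010.85.
Line 2 (05.73, Belovia, 3,486 m², $213,203.76):
Base rate for 05.73 is 11% + $1.82/m².
Origin Belovia is the FTA partner but 05.73 is not on the preference list; base rate stands.
Duty = $213,203.76 × 11% + 3,486 × $1.82 = $29,796.93.
Line 3 (13.56, Hesia, 1,178 units, $183,296.80):
Base rate for 13.56 is 21.5%.
Duty = $183,296.80 × 21.5% = $39,408.81.
Total = $3,010.85 + $29,796.93 + $39,408.81 = $72,216.59.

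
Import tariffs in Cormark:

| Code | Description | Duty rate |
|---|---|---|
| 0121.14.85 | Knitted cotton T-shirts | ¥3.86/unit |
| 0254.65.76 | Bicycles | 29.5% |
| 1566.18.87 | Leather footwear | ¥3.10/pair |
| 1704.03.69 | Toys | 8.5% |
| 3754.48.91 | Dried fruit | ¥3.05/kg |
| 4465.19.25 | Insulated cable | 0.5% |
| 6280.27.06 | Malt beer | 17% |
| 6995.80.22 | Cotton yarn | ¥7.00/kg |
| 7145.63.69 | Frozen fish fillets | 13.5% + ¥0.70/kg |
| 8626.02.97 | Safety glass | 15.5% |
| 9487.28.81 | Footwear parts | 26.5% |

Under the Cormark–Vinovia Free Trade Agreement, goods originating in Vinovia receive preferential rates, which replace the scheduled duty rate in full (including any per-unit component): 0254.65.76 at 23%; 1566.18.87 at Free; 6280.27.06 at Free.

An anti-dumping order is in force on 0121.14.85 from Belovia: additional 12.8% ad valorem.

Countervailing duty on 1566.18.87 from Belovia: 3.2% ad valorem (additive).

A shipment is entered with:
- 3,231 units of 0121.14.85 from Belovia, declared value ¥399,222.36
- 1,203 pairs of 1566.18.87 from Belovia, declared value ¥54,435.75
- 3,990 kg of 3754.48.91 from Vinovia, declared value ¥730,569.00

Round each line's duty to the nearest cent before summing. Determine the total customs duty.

Line 1 (0121.14.85, Belovia, 3,231 units, ¥399,222.36):
Base rate for 0121.14.85 is ¥3.86/unit.
Additional duty on 0121.14.85 from Belovia: +12.8% ad valorem. Applied ad valorem rate = 12.8%.
Duty = ¥399,222.36 × 12.8% + 3,231 × ¥3.86 = ¥63,572.12.
Line 2 (1566.18.87, Belovia, 1,203 pairs, ¥54,435.75):
Base rate for 1566.18.87 is ¥3.10/pair.
1566.18.87 has an FTA preferential rate, but origin Belovia is not Vinovia; base rate stands.
Additional duty on 1566.18.87 from Belovia: +3.2% ad valorem. Applied ad valorem rate = 3.2%.
Duty = ¥54,435.75 × 3.2% + 1,203 × ¥3.10 = ¥5,471.24.
Line 3 (3754.48.91, Vinovia, 3,990 kg, ¥730,569.00):
Base rate for 3754.48.91 is ¥3.05/kg.
Origin Vinovia is the FTA partner but 3754.48.91 is not on the preference list; base rate stands.
Duty = 3,990 × ¥3.05 = ¥12,169.50.
Total = ¥63,572.12 + ¥5,471.24 + ¥12,169.50 = ¥81,212.86.

¥81,212.86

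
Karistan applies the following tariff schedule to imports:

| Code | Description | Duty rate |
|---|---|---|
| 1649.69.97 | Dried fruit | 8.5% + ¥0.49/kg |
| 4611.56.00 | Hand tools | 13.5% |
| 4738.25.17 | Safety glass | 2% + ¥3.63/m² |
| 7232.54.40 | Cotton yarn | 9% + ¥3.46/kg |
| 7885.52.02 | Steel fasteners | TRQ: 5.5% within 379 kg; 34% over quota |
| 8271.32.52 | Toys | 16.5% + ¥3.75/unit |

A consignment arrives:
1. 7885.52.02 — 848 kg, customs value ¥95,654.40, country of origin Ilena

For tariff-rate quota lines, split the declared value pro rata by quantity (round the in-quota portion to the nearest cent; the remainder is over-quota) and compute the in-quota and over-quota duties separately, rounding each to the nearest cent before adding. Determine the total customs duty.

Line 1 (7885.52.02, Ilena, 848 kg, ¥95,654.40):
Code 7885.52.02 is under a tariff-rate quota (threshold 379 kg). In-quota: 379 kg at 5.5%; over-quota: 469 kg at 34%.
Pro-rata value split: in-quota = ¥95,654.40 × 379/848 = ¥42,751.20; over-quota = ¥95,654.40 − ¥42,751.20 = ¥52,903.20.
In-quota duty = ¥42,751.20 × 5.5% = ¥2,351.32. Over-quota duty = ¥52,903.20 × 34% = ¥17,987.09.
Line duty = ¥2,351.32 + ¥17,987.09 = ¥20,338.41.

¥20,338.41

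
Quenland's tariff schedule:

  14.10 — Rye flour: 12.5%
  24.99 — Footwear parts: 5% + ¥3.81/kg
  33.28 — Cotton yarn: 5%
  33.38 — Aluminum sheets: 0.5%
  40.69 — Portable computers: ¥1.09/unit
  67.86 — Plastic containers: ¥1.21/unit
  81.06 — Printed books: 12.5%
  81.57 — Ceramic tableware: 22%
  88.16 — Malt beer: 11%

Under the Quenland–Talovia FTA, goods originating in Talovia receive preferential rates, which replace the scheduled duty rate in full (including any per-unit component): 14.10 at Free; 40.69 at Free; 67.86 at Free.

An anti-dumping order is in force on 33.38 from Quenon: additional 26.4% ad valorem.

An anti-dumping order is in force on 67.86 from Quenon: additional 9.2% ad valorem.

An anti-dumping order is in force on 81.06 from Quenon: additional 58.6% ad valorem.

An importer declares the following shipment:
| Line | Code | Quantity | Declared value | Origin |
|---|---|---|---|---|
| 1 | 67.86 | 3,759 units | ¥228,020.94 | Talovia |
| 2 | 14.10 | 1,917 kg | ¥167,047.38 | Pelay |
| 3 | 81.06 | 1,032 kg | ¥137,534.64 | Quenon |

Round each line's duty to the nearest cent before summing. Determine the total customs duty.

¥118,668.05

Line 1 (67.86, Talovia, 3,759 units, ¥228,020.94):
Base rate for 67.86 is ¥1.21/unit.
Origin Talovia qualifies under the Quenland–Talovia agreement and 67.86 is covered: preferential rate Free applies instead.
The additional-duty order on 67.86 targets Quenon, not Talovia; it does not apply.
Duty = ¥228,020.94 × 0% = ¥0.00.
Line 2 (14.10, Pelay, 1,917 kg, ¥167,047.38):
Base rate for 14.10 is 12.5%.
14.10 has an FTA preferential rate, but origin Pelay is not Talovia; base rate stands.
Duty = ¥167,047.38 × 12.5% = ¥20,880.92.
Line 3 (81.06, Quenon, 1,032 kg, ¥137,534.64):
Base rate for 81.06 is 12.5%.
Additional duty on 81.06 from Quenon: +58.6%. Applied ad valorem rate: 12.5% + 58.6% = 71.1%.
Duty = ¥137,534.64 × 71.1% = ¥97,787.13.
Total = ¥0.00 + ¥20,880.92 + ¥97,787.13 = ¥118,668.05.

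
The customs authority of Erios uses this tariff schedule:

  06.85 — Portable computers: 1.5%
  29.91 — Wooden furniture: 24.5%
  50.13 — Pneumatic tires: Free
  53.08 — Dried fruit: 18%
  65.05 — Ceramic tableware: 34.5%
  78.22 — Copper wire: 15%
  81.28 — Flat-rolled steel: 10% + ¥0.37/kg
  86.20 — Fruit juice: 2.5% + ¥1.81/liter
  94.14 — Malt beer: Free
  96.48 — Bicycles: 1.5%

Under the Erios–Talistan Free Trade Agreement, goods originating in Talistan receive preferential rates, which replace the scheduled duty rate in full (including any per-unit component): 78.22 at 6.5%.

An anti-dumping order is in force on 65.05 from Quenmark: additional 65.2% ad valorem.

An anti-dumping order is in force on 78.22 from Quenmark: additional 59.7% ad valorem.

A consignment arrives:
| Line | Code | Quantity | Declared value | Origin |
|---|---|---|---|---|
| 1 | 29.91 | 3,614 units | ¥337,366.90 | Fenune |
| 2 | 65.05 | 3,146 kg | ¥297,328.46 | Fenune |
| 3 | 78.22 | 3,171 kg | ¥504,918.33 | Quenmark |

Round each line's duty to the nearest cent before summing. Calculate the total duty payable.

¥562,407.20

Line 1 (29.91, Fenune, 3,614 units, ¥337,366.90):
Base rate for 29.91 is 24.5%.
Duty = ¥337,366.90 × 24.5% = ¥82,654.89.
Line 2 (65.05, Fenune, 3,146 kg, ¥297,328.46):
Base rate for 65.05 is 34.5%.
The additional-duty order on 65.05 targets Quenmark, not Fenune; it does not apply.
Duty = ¥297,328.46 × 34.5% = ¥102,578.32.
Line 3 (78.22, Quenmark, 3,171 kg, ¥504,918.33):
Base rate for 78.22 is 15%.
78.22 has an FTA preferential rate, but origin Quenmark is not Talistan; base rate stands.
Additional duty on 78.22 from Quenmark: +59.7%. Applied ad valorem rate: 15% + 59.7% = 74.7%.
Duty = ¥504,918.33 × 74.7% = ¥377,173.99.
Total = ¥82,654.89 + ¥102,578.32 + ¥377,173.99 = ¥562,407.20.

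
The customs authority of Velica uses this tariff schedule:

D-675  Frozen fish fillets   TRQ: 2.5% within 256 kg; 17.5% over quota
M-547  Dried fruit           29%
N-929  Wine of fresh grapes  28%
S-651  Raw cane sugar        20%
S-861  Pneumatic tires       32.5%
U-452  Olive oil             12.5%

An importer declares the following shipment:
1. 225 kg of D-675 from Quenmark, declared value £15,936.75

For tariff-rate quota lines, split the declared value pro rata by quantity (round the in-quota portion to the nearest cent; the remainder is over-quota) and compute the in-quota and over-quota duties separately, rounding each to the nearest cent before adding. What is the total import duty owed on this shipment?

£398.42

Line 1 (D-675, Quenmark, 225 kg, £15,936.75):
Code D-675 is under a tariff-rate quota (threshold 256 kg). Quantity 225 kg is within the quota, so the in-quota rate 2.5% applies to the full value.
Duty = £15,936.75 × 2.5% = £398.42.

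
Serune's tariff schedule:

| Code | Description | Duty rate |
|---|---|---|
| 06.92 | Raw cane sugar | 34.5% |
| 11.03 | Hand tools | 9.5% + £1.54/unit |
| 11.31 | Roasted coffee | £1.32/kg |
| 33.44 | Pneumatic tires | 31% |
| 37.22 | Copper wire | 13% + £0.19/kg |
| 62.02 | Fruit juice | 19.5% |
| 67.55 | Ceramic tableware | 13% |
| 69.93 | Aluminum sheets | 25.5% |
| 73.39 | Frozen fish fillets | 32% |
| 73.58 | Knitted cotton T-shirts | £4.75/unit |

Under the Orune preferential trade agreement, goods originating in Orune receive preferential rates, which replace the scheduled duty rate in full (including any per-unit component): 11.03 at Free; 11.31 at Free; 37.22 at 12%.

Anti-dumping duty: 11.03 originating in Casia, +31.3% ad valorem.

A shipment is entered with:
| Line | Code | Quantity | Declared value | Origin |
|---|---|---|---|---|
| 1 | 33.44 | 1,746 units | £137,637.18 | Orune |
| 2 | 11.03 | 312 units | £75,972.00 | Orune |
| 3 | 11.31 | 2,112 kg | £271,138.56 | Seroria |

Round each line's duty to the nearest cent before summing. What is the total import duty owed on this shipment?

£45,455.37

Line 1 (33.44, Orune, 1,746 units, £137,637.18):
Base rate for 33.44 is 31%.
Origin Orune is the FTA partner but 33.44 is not on the preference list; base rate stands.
Duty = £137,637.18 × 31% = £42,667.53.
Line 2 (11.03, Orune, 312 units, £75,972.00):
Base rate for 11.03 is 9.5% + £1.54/unit.
Origin Orune qualifies under the Serune–Orune agreement and 11.03 is covered: preferential rate Free applies instead.
The additional-duty order on 11.03 targets Casia, not Orune; it does not apply.
Duty = £75,972.00 × 0% = £0.00.
Line 3 (11.31, Seroria, 2,112 kg, £271,138.56):
Base rate for 11.31 is £1.32/kg.
11.31 has an FTA preferential rate, but origin Seroria is not Orune; base rate stands.
Duty = 2,112 × £1.32 = £2,787.84.
Total = £42,667.53 + £0.00 + £2,787.84 = £45,455.37.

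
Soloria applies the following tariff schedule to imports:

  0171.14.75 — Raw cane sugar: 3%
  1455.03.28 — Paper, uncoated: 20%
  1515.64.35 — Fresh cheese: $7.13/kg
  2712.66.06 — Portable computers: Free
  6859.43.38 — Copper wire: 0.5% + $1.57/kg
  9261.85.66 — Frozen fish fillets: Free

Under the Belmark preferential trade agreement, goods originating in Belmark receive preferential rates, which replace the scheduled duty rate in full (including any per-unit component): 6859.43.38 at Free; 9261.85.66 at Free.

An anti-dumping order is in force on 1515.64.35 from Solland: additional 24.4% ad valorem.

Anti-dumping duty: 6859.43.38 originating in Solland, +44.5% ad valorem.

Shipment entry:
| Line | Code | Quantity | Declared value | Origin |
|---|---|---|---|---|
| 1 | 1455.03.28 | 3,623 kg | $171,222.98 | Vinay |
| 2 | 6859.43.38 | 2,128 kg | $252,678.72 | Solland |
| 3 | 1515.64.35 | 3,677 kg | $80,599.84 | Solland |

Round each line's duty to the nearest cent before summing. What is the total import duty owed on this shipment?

Line 1 (1455.03.28, Vinay, 3,623 kg, $171,222.98):
Base rate for 1455.03.28 is 20%.
Duty = $171,222.98 × 20% = $34,244.60.
Line 2 (6859.43.38, Solland, 2,128 kg, $252,678.72):
Base rate for 6859.43.38 is 0.5% + $1.57/kg.
6859.43.38 has an FTA preferential rate, but origin Solland is not Belmark; base rate stands.
Additional duty on 6859.43.38 from Solland: +44.5%. Applied ad valorem rate: 0.5% + 44.5% = 45%.
Duty = $252,678.72 × 45% + 2,128 × $1.57 = $117,046.38.
Line 3 (1515.64.35, Solland, 3,677 kg, $80,599.84):
Base rate for 1515.64.35 is $7.13/kg.
Additional duty on 1515.64.35 from Solland: +24.4% ad valorem. Applied ad valorem rate = 24.4%.
Duty = $80,599.84 × 24.4% + 3,677 × $7.13 = $45,883.37.
Total = $34,244.60 + $117,046.38 + $45,883.37 = $197,174.35.

$197,174.35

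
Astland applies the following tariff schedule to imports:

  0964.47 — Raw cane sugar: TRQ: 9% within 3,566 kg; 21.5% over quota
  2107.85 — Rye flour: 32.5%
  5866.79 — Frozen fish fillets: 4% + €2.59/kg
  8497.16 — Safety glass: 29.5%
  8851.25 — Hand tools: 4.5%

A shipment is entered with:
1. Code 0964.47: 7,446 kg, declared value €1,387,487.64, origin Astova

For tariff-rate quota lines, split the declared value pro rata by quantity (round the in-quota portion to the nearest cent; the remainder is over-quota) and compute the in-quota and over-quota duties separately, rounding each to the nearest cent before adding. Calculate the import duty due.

Line 1 (0964.47, Astova, 7,446 kg, €1,387,487.64):
Code 0964.47 is under a tariff-rate quota (threshold 3,566 kg). In-quota: 3,566 kg at 9%; over-quota: 3,880 kg at 21.5%.
Pro-rata value split: in-quota = €1,387,487.64 × 3,566/7,446 = €664,488.44; over-quota = €1,387,487.64 − €664,488.44 = €722,999.20.
In-quota duty = €664,488.44 × 9% = €59,803.96. Over-quota duty = €722,999.20 × 21.5% = €155,444.83.
Line duty = €59,803.96 + €155,444.83 = €215,248.79.

€215,248.79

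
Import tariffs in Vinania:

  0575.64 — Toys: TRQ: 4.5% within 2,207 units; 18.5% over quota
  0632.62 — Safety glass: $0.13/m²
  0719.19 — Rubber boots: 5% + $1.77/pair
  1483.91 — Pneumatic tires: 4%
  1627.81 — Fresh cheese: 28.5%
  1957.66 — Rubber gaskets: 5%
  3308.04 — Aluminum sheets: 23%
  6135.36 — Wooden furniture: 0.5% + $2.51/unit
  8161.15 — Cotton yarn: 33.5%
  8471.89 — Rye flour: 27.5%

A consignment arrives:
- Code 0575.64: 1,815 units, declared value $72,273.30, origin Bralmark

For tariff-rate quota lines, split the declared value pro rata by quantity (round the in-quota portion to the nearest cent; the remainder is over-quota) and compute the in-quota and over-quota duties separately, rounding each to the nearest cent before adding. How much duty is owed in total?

$3,252.30

Line 1 (0575.64, Bralmark, 1,815 units, $72,273.30):
Code 0575.64 is under a tariff-rate quota (threshold 2,207 units). Quantity 1,815 units is within the quota, so the in-quota rate 4.5% applies to the full value.
Duty = $72,273.30 × 4.5% = $3,252.30.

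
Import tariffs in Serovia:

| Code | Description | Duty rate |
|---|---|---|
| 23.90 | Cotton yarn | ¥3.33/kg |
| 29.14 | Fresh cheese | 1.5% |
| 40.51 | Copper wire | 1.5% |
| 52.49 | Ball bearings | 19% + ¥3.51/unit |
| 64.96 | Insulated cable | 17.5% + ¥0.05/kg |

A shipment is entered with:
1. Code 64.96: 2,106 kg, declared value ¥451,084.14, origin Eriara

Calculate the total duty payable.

¥79,045.02

Line 1 (64.96, Eriara, 2,106 kg, ¥451,084.14):
Base rate for 64.96 is 17.5% + ¥0.05/kg.
Duty = ¥451,084.14 × 17.5% + 2,106 × ¥0.05 = ¥79,045.02.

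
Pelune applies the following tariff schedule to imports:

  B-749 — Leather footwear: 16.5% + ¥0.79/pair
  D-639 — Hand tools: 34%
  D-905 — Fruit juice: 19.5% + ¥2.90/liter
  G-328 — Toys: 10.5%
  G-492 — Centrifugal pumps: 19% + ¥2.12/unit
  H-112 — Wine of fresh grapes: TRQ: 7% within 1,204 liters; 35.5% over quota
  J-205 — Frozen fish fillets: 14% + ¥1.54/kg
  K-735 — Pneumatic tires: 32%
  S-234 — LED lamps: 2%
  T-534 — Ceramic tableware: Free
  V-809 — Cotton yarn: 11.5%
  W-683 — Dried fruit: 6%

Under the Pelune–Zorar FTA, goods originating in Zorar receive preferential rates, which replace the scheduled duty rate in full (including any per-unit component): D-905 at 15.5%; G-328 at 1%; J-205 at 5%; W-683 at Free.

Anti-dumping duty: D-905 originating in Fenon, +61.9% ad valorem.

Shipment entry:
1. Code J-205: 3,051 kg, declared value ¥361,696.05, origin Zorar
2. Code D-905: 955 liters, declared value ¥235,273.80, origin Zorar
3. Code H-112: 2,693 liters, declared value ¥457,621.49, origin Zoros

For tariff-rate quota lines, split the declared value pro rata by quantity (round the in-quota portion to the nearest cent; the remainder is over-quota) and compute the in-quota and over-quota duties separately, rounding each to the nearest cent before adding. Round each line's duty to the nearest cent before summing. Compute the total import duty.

¥158,698.09

Line 1 (J-205, Zorar, 3,051 kg, ¥361,696.05):
Base rate for J-205 is 14% + ¥1.54/kg.
Origin Zorar qualifies under the Pelune–Zorar agreement and J-205 is covered: preferential rate 5% applies instead.
Duty = ¥361,696.05 × 5% = ¥18,084.80.
Line 2 (D-905, Zorar, 955 liters, ¥235,273.80):
Base rate for D-905 is 19.5% + ¥2.90/liter.
Origin Zorar qualifies under the Pelune–Zorar agreement and D-905 is covered: preferential rate 15.5% applies instead.
The additional-duty order on D-905 targets Fenon, not Zorar; it does not apply.
Duty = ¥235,273.80 × 15.5% = ¥36,467.44.
Line 3 (H-112, Zoros, 2,693 liters, ¥457,621.49):
Code H-112 is under a tariff-rate quota (threshold 1,204 liters). In-quota: 1,204 liters at 7%; over-quota: 1,489 liters at 35.5%.
Pro-rata value split: in-quota = ¥457,621.49 × 1,204/2,693 = ¥204,595.72; over-quota = ¥457,621.49 − ¥204,595.72 = ¥253,025.77.
In-quota duty = ¥204,595.72 × 7% = ¥14,321.70. Over-quota duty = ¥253,025.77 × 35.5% = ¥89,824.15.
Line duty = ¥14,321.70 + ¥89,824.15 = ¥104,145.85.
Total = ¥18,084.80 + ¥36,467.44 + ¥104,145.85 = ¥158,698.09.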